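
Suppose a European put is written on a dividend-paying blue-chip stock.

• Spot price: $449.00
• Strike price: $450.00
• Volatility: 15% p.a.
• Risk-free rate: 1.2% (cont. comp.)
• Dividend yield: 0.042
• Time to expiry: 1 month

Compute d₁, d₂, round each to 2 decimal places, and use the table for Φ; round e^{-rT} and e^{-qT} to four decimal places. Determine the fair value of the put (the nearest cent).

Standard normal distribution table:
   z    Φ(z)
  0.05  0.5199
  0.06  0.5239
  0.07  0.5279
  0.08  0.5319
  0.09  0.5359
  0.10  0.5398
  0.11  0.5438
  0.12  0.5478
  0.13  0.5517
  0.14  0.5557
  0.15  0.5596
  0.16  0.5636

$8.24

σ√T = 0.15·√0.08333 = 0.0433
d₁ = [ln(449/450) + (0.012 − 0.042 + ½·0.15²)·0.08333] / (σ√T) = (-0.0022 − 0.0016) / 0.0433 = -0.0875 ≈ -0.09
d₂ = -0.0875 − 0.0433 = -0.1308 ≈ -0.13
exp(−qT) = exp(−0.042·0.08333) = 0.9965;  exp(−rT) = exp(−0.012·0.08333) = 0.9990
N(−d₂) = N(0.13) = 0.5517;  N(−d₁) = N(0.09) = 0.5359
P = 450·0.9990·0.5517 − 449·0.9965·0.5359 = 248.0167 − 239.7769 = 8.2398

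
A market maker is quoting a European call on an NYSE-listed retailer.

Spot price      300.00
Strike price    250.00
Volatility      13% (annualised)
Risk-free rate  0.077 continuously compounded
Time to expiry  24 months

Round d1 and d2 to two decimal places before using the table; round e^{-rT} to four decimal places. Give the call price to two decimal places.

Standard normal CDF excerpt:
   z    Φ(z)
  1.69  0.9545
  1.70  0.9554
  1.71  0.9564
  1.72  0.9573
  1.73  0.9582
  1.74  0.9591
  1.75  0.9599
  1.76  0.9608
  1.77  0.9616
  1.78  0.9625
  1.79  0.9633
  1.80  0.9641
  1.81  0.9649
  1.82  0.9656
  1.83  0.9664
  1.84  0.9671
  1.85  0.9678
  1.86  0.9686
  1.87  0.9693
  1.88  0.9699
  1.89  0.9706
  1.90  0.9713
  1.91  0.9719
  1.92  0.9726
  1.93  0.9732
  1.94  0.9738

86.22

σ√T = 0.13 × 1.4142 = 0.1838
d₁ = [ln(300/250) + (0.077 + 0.13²/2)·2] / 0.1838 = [0.1823 + 0.1709] / 0.1838 = 1.9213 which rounds to 1.92
d₂ = d₁ − σ√T = 1.9213 − 0.1838 = 1.7374 which rounds to 1.74
exp(−rT) = exp(−0.077·2) = 0.8573
N(d₁) = N(1.92) = 0.9726;  N(d₂) = N(1.74) = 0.9591
C = 300·0.9726 − 250·0.8573·0.9591 = 291.7800 − 205.5591 = 86.2209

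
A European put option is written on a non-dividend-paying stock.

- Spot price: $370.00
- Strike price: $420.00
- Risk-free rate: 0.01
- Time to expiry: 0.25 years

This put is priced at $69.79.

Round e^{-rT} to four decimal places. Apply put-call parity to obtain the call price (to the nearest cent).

exp(−rT) = exp(−0.01·0.25) = 0.9975
Put-call parity: C − P = S − K·e^(−rT) = 370 − 420·0.9975 = 370 − 418.9500 = -48.9500
C = P + (C − P) = 69.79 + (-48.9500) = 20.8400

$20.84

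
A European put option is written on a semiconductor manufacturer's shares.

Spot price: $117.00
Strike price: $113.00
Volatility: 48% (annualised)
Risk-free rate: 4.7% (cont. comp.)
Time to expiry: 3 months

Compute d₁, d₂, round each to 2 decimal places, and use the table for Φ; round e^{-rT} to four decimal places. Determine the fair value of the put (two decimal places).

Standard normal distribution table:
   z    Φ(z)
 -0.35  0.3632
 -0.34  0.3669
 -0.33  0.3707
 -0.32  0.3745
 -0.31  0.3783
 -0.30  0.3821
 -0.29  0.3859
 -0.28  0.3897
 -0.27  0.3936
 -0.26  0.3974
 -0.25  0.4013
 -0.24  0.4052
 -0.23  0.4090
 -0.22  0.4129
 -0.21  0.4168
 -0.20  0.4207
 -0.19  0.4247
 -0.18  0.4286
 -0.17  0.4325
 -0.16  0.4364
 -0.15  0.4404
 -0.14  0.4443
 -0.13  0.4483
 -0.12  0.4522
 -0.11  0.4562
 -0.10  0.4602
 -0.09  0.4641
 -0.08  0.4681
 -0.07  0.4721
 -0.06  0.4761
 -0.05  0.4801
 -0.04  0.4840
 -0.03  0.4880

$8.46

σ√T = 0.48·√0.25 = 0.2400
d₁ = [ln(117/113) + (0.047 + 0.48²/2)·0.25] / 0.2400 = [0.0348 + 0.0406] / 0.2400 = 0.3139 which rounds to 0.31
d₂ = d₁ − σ√T = 0.3139 − 0.2400 = 0.0739 which rounds to 0.07
e^(−rT) = e^(−0.047·0.25) = 0.9883
P = 113·0.9883·N(-0.07) − 117·N(-0.31) = 113·0.9883·0.4721 − 117·0.3783 = 52.7231 − 44.2611 = 8.4620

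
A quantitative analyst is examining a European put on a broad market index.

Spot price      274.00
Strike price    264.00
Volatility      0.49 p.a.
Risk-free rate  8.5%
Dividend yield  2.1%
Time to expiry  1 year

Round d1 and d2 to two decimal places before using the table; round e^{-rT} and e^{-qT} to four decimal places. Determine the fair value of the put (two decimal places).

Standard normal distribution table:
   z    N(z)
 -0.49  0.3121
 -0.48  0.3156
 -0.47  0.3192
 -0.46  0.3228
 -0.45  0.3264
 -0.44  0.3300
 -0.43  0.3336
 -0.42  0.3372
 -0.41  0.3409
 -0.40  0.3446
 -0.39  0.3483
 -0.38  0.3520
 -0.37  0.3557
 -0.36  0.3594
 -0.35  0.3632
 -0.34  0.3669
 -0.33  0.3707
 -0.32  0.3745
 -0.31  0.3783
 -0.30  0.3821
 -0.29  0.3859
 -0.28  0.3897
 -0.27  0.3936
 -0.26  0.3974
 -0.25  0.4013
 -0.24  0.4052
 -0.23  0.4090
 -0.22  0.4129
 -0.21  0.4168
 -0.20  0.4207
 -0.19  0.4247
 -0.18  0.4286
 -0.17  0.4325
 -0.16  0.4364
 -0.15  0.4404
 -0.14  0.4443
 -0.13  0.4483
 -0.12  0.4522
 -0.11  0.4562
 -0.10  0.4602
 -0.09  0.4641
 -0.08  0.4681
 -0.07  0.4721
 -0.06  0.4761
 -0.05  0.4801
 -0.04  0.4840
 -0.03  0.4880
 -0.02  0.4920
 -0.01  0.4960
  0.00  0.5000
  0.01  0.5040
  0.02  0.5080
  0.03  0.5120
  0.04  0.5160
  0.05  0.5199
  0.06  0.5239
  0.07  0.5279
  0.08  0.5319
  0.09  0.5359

37.55

σ√T = 0.49·√1 = 0.4900
ln(S/K) + (r − q + σ²/2)T = ln(274/264) + (0.085 − 0.021 + 0.49²/2)·1 = 0.0372 + 0.1840 = 0.2212
d₁ = 0.2212 / 0.4900 = 0.4515 ⇒ 0.45
d₂ = d₁ − σ√T = 0.4515 − 0.4900 = -0.0385 ⇒ -0.04
exp(−qT) = exp(−0.021·1) = 0.9792;  exp(−rT) = exp(−0.085·1) = 0.9185
P = 264·0.9185·N(0.04) − 274·0.9792·N(-0.45) = 264·0.9185·0.5160 − 274·0.9792·0.3264 = 125.1217 − 87.5734 = 37.5484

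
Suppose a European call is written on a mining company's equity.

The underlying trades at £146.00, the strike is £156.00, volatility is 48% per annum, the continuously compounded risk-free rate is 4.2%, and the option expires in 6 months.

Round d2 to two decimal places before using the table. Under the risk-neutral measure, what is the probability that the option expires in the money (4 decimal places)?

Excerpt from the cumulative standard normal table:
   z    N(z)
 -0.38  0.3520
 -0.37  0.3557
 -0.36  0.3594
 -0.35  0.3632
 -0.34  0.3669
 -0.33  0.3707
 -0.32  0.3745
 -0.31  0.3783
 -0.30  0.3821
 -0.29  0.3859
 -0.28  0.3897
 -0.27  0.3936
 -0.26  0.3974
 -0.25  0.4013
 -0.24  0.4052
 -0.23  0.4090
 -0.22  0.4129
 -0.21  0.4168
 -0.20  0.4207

σ√T = 0.48·√0.5 = 0.3394
d₁ = [ln(146/156) + (0.042 + ½·0.48²)·0.5] / (σ√T) = (-0.0662 + 0.0786) / 0.3394 = 0.0364 which rounds to 0.04
d₂ = 0.0364 − 0.3394 = -0.3030 which rounds to -0.30
Risk-neutral Pr[S_T > K] = N(d₂) = N(-0.30) = 0.3821

0.3821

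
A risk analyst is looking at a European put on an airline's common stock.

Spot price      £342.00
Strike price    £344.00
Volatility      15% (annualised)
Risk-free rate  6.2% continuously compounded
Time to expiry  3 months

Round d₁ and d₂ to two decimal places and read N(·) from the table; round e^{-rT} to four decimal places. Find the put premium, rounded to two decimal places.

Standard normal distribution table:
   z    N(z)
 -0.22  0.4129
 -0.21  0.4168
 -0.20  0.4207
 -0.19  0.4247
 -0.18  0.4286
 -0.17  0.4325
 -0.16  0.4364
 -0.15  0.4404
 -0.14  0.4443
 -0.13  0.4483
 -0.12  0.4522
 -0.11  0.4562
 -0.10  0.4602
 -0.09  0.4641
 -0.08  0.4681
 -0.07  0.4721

σ√T = 0.15 × 0.5000 = 0.0750
d₁ = [ln(342/344) + (0.062 + 0.15²/2)·0.25] / 0.0750 = [-0.0058 + 0.0183] / 0.0750 = 0.1664 ≈ 0.17
d₂ = d₁ − σ√T = 0.1664 − 0.0750 = 0.0914 ≈ 0.09
exp(−rT) = exp(−0.062·0.25) = 0.9846
P = 344·0.9846·N(-0.09) − 342·N(-0.17) = 344·0.9846·0.4641 − 342·0.4325 = 157.1918 − 147.9150 = 9.2768

£9.28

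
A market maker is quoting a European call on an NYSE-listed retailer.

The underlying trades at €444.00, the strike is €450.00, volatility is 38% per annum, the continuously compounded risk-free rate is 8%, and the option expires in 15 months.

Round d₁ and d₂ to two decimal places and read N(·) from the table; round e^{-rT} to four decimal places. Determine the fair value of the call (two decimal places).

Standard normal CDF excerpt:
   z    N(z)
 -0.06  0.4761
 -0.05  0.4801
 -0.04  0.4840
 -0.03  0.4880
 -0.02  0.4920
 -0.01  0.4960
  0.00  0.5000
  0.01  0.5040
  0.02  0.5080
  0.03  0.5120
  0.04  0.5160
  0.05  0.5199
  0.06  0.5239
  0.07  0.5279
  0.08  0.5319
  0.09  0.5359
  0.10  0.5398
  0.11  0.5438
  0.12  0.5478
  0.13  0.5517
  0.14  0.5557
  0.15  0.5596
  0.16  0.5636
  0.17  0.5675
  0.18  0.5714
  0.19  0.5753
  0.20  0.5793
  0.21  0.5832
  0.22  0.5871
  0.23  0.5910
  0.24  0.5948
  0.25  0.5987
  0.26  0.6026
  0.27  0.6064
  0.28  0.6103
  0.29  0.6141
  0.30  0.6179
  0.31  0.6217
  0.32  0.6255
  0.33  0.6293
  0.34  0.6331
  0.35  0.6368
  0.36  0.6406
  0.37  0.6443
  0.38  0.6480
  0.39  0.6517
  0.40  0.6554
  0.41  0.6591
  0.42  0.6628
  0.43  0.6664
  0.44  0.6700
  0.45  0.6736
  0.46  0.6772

σ√T = 0.38·√1.25 = 0.4249
d₁ = [ln(444/450) + (0.08 + 0.38²/2)·1.25] / 0.4249 = [-0.0134 + 0.1903] / 0.4249 = 0.4162 ≈ 0.42
d₂ = d₁ − σ√T = 0.4162 − 0.4249 = -0.0086 ≈ -0.01
e^(−rT) = e^(−0.08·1.25) = 0.9048
N(d₁) = N(0.42) = 0.6628;  N(d₂) = N(-0.01) = 0.4960
C = 444·0.6628 − 450·0.9048·0.4960 = 294.2832 − 201.9514 = 92.3318

€92.33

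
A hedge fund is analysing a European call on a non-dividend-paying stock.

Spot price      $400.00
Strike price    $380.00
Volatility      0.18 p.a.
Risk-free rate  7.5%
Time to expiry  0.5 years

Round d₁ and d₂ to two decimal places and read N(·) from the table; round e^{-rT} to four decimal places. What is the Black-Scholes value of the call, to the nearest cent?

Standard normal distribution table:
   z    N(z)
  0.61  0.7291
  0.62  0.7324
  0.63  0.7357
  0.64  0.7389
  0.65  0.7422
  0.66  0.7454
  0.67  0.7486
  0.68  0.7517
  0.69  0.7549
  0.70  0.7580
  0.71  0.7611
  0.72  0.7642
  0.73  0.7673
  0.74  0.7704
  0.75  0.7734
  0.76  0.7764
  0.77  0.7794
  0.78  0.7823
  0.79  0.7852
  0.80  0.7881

$41.28

T = 0.5;  σ√T = 0.1273
d₁ = [ln(400/380) + (0.075 + 0.18²/2)·0.5] / 0.1273 = [0.0513 + 0.0456] / 0.1273 = 0.7613 → 0.76
d₂ = d₁ − σ√T = 0.7613 − 0.1273 = 0.6340 → 0.63
e^(−rT) = e^(−0.075·0.5) = 0.9632
N(d₁) = N(0.76) = 0.7764;  N(d₂) = N(0.63) = 0.7357
C = 400·0.7764 − 380·0.9632·0.7357 = 310.5600 − 269.2780 = 41.2820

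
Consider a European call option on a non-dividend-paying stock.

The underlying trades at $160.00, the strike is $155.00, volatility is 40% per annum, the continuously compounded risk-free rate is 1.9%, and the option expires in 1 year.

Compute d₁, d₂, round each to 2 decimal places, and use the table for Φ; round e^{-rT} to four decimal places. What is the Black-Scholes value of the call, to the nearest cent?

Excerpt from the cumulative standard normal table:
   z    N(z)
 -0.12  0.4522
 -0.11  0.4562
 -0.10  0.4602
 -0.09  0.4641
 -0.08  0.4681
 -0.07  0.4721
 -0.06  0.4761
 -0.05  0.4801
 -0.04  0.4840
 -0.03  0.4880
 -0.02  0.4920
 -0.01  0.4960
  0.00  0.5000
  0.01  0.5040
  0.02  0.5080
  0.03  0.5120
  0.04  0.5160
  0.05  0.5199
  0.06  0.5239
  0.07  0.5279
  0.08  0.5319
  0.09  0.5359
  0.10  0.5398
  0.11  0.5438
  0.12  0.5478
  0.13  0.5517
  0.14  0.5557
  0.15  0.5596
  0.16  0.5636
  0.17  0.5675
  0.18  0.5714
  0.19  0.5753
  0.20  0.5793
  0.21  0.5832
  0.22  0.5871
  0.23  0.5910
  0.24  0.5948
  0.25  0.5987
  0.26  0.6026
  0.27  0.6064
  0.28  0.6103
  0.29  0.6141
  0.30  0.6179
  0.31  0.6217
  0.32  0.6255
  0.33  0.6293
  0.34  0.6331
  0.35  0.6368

T = 1;  σ√T = 0.4000
ln(S/K) + (r + σ²/2)T = ln(160/155) + (0.019 + 0.4²/2)·1 = 0.0317 + 0.0990 = 0.1307
d₁ = 0.1307 / 0.4000 = 0.3269 which rounds to 0.33
d₂ = d₁ − σ√T = 0.3269 − 0.4000 = -0.0731 which rounds to -0.07
exp(−rT) = exp(−0.019·1) = 0.9812
N(d₁) = N(0.33) = 0.6293;  N(d₂) = N(-0.07) = 0.4721
C = 160·0.6293 − 155·0.9812·0.4721 = 100.6880 − 71.7998 = 28.8882

$28.89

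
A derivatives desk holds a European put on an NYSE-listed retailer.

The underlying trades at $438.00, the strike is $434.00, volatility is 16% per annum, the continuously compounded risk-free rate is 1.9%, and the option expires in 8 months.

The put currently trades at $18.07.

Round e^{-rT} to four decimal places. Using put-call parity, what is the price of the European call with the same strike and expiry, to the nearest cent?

$27.54

e^(−rT) = e^(−0.019·0.6667) = 0.9874
Put-call parity: C − P = S − K·e^(−rT) = 438 − 434·0.9874 = 438 − 428.5316 = 9.4684
C = P + (C − P) = 18.07 + (9.4684) = 27.5384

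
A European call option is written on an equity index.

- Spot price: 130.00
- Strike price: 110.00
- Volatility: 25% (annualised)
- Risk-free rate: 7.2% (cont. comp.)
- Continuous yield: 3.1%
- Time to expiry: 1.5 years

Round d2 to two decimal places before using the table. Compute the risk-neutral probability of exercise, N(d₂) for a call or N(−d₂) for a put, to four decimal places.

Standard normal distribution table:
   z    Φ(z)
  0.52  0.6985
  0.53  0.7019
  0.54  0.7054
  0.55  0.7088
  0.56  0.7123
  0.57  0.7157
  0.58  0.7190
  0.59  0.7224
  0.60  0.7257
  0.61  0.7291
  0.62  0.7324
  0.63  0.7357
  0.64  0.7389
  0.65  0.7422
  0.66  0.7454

T = 1.5;  σ√T = 0.3062
d₁ = [ln(130/110) + (0.072 − 0.031 + ½·0.25²)·1.5] / (σ√T) = (0.1671 + 0.1084) / 0.3062 = 0.8995 ⇒ 0.90
d₂ = 0.8995 − 0.3062 = 0.5934 ⇒ 0.59
Risk-neutral Pr[S_T > K] = N(d₂) = N(0.59) = 0.7224

0.7224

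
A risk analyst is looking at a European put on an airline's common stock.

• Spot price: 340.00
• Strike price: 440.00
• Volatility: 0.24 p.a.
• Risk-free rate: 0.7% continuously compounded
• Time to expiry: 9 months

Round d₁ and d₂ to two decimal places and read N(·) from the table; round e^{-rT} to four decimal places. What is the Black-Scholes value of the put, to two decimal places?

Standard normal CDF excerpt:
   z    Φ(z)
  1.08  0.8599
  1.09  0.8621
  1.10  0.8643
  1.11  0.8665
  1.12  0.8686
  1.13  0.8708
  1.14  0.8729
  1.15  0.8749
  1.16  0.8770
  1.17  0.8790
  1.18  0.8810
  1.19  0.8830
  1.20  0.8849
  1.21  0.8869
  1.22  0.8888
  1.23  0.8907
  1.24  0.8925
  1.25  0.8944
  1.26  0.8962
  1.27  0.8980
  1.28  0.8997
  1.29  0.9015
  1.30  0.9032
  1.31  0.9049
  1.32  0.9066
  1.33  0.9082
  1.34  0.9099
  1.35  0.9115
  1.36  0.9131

T = 0.75;  σ√T = 0.2078
d₁ = [ln(340/440) + (0.007 + ½·0.24²)·0.75] / (σ√T) = (-0.2578 + 0.0268) / 0.2078 = -1.1113 which rounds to -1.11
d₂ = -1.1113 − 0.2078 = -1.3191 which rounds to -1.32
exp(−rT) = exp(−0.007·0.75) = 0.9948
N(−d₂) = N(1.32) = 0.9066;  N(−d₁) = N(1.11) = 0.8665
P = 440·0.9948·0.9066 − 340·0.8665 = 396.8297 − 294.6100 = 102.2197

102.22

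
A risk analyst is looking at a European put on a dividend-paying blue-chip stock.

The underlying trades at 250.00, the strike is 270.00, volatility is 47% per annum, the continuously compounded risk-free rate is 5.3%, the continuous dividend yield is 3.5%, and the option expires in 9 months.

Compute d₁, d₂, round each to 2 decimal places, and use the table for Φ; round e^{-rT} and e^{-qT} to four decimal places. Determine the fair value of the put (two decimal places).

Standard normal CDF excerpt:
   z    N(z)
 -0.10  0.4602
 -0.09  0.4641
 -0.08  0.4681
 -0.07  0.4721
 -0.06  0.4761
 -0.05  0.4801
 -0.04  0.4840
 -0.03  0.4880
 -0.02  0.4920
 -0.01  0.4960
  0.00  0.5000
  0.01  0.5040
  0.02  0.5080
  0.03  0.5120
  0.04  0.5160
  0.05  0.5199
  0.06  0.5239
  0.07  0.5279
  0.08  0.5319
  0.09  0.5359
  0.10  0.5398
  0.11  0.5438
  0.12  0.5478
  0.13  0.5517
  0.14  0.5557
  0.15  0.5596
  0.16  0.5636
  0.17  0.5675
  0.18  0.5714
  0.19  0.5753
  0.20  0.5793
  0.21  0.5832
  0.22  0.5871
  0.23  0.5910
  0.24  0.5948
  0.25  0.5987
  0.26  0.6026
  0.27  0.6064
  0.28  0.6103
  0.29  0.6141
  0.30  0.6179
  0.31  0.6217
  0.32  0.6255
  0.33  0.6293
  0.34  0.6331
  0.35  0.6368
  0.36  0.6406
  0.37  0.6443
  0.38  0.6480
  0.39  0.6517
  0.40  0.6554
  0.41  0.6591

σ√T = 0.47 × 0.8660 = 0.4070
d₁ = [ln(250/270) + (0.053 − 0.035 + 0.47²/2)·0.75] / 0.4070 = [-0.0770 + 0.0963] / 0.4070 = 0.0476 which rounds to 0.05
d₂ = d₁ − σ√T = 0.0476 − 0.4070 = -0.3594 which rounds to -0.36
exp(−qT) = exp(−0.035·0.75) = 0.9741;  exp(−rT) = exp(−0.053·0.75) = 0.9610
N(−d₂) = N(0.36) = 0.6406;  N(−d₁) = N(-0.05) = 0.4801
P = 270·0.9610·0.6406 − 250·0.9741·0.4801 = 166.2165 − 116.9164 = 49.3001

49.30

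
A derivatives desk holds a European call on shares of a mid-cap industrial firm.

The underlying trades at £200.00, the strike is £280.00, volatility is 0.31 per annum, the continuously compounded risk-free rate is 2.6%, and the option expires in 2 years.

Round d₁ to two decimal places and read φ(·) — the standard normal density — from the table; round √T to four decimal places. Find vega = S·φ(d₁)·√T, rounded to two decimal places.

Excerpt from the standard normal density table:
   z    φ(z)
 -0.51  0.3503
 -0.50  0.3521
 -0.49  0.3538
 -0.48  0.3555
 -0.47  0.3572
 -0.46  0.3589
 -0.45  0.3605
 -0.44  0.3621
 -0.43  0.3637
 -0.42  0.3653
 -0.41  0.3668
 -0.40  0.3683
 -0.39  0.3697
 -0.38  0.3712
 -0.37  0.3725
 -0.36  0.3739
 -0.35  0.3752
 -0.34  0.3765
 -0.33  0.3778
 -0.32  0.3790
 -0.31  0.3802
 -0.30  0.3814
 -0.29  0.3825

σ√T = 0.31·√2 = 0.4384
d₁ = [ln(200/280) + (0.026 + ½·0.31²)·2] / (σ√T) = (-0.3365 + 0.1481) / 0.4384 = -0.4297 which rounds to -0.43
√T = √2 = 1.4142
φ(d₁) = φ(-0.43) = 0.3637
vega = S·φ(d₁)·√T = 200·0.3637·1.4142 = 102.8689
(The put has the same vega.)

102.87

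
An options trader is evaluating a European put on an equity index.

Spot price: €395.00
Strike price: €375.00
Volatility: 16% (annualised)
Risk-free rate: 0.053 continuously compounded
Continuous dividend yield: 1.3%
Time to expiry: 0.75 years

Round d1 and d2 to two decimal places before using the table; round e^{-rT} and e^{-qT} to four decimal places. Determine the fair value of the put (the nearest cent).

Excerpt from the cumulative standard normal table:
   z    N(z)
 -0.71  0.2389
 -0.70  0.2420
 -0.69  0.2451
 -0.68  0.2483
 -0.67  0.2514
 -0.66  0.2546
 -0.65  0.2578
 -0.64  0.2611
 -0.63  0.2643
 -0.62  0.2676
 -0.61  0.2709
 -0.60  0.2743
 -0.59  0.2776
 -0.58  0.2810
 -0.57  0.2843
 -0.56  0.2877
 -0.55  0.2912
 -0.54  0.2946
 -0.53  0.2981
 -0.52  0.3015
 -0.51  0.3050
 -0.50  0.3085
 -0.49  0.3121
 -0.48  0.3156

T = 0.75;  σ√T = 0.1386
d₁ = [ln(395/375) + (0.053 − 0.013 + 0.16²/2)·0.75] / 0.1386 = [0.0520 + 0.0396] / 0.1386 = 0.6608 ⇒ 0.66
d₂ = d₁ − σ√T = 0.6608 − 0.1386 = 0.5222 ⇒ 0.52
e^(−qT) = e^(−0.013·0.75) = 0.9903;  e^(−rT) = e^(−0.053·0.75) = 0.9610
P = 375·0.9610·N(-0.52) − 395·0.9903·N(-0.66) = 375·0.9610·0.3015 − 395·0.9903·0.2546 = 108.6531 − 99.5915 = 9.0616

€9.06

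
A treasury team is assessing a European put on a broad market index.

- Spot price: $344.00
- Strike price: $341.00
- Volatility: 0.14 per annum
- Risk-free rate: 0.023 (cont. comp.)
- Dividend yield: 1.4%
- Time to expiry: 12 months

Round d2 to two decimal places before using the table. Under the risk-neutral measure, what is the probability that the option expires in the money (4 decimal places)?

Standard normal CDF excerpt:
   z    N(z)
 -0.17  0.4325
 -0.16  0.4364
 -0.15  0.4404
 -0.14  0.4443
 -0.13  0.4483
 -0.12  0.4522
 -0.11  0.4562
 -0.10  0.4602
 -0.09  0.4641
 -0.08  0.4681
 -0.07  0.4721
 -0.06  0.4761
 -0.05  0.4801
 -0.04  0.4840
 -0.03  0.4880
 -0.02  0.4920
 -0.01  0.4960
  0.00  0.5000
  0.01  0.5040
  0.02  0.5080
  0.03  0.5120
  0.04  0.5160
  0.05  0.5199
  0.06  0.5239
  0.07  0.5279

0.4761

σ√T = 0.14 × 1.0000 = 0.1400
d₁ = [ln(344/341) + (0.023 − 0.014 + 0.14²/2)·1] / 0.1400 = [0.0088 + 0.0188] / 0.1400 = 0.1969 → 0.20
d₂ = d₁ − σ√T = 0.1969 − 0.1400 = 0.0569 → 0.06
Pr(exercise) under Q = N(−d₂) = N(-0.06) = 0.4761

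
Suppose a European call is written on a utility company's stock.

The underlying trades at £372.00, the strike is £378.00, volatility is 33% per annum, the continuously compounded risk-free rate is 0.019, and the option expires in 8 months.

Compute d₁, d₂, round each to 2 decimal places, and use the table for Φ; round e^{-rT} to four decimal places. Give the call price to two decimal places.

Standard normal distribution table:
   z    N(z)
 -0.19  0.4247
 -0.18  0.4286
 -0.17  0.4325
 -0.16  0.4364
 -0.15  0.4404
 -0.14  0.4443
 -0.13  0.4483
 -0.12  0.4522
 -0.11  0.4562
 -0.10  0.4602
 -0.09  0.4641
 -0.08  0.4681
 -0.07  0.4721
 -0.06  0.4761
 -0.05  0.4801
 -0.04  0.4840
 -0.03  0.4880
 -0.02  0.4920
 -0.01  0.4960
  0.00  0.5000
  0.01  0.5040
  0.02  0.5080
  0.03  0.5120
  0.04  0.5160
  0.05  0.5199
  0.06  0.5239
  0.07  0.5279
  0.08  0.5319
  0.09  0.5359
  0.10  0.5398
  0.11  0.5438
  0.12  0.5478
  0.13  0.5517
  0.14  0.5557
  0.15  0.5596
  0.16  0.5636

£39.41

T = 0.6667;  σ√T = 0.2694
d₁ = [ln(372/378) + (0.019 + 0.33²/2)·0.6667] / 0.2694 = [-0.0160 + 0.0490] / 0.2694 = 0.1223 → 0.12
d₂ = d₁ − σ√T = 0.1223 − 0.2694 = -0.1471 → -0.15
exp(−rT) = exp(−0.019·0.6667) = 0.9874
C = 372·N(0.12) − 378·0.9874·N(-0.15) = 372·0.5478 − 378·0.9874·0.4404 = 203.7816 − 164.3737 = 39.4079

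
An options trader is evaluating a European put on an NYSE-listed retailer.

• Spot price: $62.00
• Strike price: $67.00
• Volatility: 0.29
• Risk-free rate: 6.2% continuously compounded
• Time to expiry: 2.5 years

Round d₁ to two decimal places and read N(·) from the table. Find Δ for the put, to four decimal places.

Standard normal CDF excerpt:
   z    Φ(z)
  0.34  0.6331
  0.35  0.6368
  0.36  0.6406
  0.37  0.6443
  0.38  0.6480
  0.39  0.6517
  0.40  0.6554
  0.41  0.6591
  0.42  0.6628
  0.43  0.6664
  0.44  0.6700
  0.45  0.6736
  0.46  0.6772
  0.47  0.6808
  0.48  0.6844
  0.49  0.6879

σ√T = 0.29 × 1.5811 = 0.4585
d₁ = [ln(62/67) + (0.062 + 0.29²/2)·2.5] / 0.4585 = [-0.0776 + 0.2601] / 0.4585 = 0.3982 which rounds to 0.40
N(d₁) = N(0.40) = 0.6554
Δ_put = N(d₁) − 1 = 0.6554 − 1 = -0.3446

-0.3446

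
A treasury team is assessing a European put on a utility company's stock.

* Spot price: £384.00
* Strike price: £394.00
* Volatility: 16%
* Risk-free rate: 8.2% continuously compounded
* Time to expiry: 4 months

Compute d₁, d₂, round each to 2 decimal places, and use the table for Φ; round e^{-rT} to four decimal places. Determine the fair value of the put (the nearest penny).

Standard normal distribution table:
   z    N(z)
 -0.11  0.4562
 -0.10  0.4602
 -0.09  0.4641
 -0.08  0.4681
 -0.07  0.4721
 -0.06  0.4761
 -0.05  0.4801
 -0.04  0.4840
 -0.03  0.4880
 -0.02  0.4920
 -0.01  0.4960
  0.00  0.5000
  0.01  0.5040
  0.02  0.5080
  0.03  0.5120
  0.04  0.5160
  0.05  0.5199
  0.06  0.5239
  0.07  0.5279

£13.46

σ√T = 0.16·√0.3333 = 0.0924
d₁ = [ln(384/394) + (0.082 + 0.16²/2)·0.3333] / 0.0924 = [-0.0257 + 0.0316] / 0.0924 = 0.0638 which rounds to 0.06
d₂ = d₁ − σ√T = 0.0638 − 0.0924 = -0.0286 which rounds to -0.03
e^(−rT) = e^(−0.082·0.3333) = 0.9730
N(−d₂) = N(0.03) = 0.5120;  N(−d₁) = N(-0.06) = 0.4761
P = 394·0.9730·0.5120 − 384·0.4761 = 196.2813 − 182.8224 = 13.4589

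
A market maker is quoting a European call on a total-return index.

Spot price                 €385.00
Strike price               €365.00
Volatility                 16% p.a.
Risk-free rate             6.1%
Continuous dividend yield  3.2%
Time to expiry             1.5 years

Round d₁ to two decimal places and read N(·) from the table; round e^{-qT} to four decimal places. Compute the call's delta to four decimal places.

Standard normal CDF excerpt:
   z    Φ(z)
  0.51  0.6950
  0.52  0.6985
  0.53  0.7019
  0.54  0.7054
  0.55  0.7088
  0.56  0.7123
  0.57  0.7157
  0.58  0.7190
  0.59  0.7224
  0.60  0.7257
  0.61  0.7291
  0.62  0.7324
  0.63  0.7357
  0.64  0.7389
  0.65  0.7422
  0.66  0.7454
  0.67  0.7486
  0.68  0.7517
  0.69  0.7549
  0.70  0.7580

0.6885

σ√T = 0.16·√1.5 = 0.1960
ln(S/K) + (r − q + σ²/2)T = ln(385/365) + (0.061 − 0.032 + 0.16²/2)·1.5 = 0.0533 + 0.0627 = 0.1160
d₁ = 0.1160 / 0.1960 = 0.5922 → 0.59
N(d₁) = N(0.59) = 0.7224
Δ_call = exp(−qT)·N(d₁) = 0.9531·0.7224 = 0.6885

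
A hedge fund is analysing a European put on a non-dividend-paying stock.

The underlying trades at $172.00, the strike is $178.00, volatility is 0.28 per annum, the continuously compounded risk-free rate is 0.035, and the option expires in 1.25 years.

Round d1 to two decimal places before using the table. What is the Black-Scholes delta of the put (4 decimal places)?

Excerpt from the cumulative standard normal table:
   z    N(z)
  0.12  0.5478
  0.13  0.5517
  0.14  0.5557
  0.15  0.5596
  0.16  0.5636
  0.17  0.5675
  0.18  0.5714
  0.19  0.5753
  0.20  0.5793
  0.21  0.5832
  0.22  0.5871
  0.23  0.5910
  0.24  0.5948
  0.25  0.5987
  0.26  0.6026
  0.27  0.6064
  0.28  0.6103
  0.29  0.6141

T = 1.25;  σ√T = 0.3130
d₁ = [ln(172/178) + (0.035 + 0.28²/2)·1.25] / 0.3130 = [-0.0343 + 0.0928] / 0.3130 = 0.1867 ⇒ 0.19
N(d₁) = N(0.19) = 0.5753
Δ_put = N(d₁) − 1 = 0.5753 − 1 = -0.4247

-0.4247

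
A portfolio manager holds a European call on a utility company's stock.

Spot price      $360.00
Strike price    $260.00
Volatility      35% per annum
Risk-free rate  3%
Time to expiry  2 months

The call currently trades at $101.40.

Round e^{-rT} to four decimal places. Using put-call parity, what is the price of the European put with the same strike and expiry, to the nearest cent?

$0.10

exp(−rT) = exp(−0.03·0.1667) = 0.9950
Put-call parity: C − P = S − K·e^(−rT) = 360 − 260·0.9950 = 360 − 258.7000 = 101.3000
P = C − (C − P) = 101.40 − (101.3000) = 0.1000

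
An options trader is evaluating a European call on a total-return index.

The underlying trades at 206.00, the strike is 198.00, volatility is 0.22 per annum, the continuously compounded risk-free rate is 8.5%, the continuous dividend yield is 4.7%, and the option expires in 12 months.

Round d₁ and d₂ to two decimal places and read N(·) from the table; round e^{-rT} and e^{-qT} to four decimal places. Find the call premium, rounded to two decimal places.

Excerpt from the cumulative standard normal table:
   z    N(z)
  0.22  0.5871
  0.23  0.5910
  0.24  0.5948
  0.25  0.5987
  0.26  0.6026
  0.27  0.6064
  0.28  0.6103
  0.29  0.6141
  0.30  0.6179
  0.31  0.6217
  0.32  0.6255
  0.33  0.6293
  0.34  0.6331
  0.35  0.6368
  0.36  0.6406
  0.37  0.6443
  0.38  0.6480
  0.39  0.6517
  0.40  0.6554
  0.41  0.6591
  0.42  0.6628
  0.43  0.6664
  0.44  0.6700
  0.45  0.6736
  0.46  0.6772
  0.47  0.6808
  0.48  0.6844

24.93

σ√T = 0.22·√1 = 0.2200
d₁ = [ln(206/198) + (0.085 − 0.047 + 0.22²/2)·1] / 0.2200 = [0.0396 + 0.0622] / 0.2200 = 0.4628 which rounds to 0.46
d₂ = d₁ − σ√T = 0.4628 − 0.2200 = 0.2428 which rounds to 0.24
exp(−qT) = exp(−0.047·1) = 0.9541;  exp(−rT) = exp(−0.085·1) = 0.9185
C = 206·0.9541·N(0.46) − 198·0.9185·N(0.24) = 206·0.9541·0.6772 − 198·0.9185·0.5948 = 133.1000 − 108.1721 = 24.9279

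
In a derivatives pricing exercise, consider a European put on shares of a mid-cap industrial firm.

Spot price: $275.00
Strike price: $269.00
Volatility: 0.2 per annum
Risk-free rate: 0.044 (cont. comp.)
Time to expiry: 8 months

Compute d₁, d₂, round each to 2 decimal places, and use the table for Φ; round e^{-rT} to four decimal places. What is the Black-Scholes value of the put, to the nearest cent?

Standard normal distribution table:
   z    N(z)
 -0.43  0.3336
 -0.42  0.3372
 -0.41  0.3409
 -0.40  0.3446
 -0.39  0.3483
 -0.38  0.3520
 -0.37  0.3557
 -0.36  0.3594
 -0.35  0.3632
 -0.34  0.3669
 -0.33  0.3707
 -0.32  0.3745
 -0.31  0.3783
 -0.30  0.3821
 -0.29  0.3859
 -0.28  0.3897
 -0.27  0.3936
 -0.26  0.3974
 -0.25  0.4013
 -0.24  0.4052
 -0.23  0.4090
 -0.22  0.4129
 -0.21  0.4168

σ√T = 0.2·√0.6667 = 0.1633
ln(S/K) + (r + σ²/2)T = ln(275/269) + (0.044 + 0.2²/2)·0.6667 = 0.0221 + 0.0427 = 0.0647
d₁ = 0.0647 / 0.1633 = 0.3964 → 0.40
d₂ = d₁ − σ√T = 0.3964 − 0.1633 = 0.2331 → 0.23
exp(−rT) = exp(−0.044·0.6667) = 0.9711
P = 269·0.9711·N(-0.23) − 275·N(-0.40) = 269·0.9711·0.4090 − 275·0.3446 = 106.8414 − 94.7650 = 12.0764

$12.08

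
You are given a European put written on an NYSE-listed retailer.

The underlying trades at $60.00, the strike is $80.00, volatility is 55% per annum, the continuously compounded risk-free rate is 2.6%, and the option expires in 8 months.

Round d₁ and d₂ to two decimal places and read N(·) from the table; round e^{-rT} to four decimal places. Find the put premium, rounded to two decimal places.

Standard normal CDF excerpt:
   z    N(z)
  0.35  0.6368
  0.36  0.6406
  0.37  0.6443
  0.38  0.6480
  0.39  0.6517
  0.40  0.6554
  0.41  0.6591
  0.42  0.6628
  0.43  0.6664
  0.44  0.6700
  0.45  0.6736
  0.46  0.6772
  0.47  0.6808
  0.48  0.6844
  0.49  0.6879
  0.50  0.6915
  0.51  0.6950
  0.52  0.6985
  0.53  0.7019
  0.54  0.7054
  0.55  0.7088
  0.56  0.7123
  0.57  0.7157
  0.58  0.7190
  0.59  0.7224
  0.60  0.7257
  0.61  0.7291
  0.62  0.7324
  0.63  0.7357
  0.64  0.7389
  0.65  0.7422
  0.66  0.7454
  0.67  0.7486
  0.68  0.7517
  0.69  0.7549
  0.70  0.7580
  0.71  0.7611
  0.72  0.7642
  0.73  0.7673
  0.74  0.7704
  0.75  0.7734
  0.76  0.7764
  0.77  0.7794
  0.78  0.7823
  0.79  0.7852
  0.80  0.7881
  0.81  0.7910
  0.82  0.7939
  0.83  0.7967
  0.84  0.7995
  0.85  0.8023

$23.76

σ√T = 0.55 × 0.8165 = 0.4491
d₁ = [ln(60/80) + (0.026 + ½·0.55²)·0.6667] / (σ√T) = (-0.2877 + 0.1182) / 0.4491 = -0.3775 ≈ -0.38
d₂ = -0.3775 − 0.4491 = -0.8266 ≈ -0.83
exp(−rT) = exp(−0.026·0.6667) = 0.9828
N(−d₂) = N(0.83) = 0.7967;  N(−d₁) = N(0.38) = 0.6480
P = 80·0.9828·0.7967 − 60·0.6480 = 62.6397 − 38.8800 = 23.7597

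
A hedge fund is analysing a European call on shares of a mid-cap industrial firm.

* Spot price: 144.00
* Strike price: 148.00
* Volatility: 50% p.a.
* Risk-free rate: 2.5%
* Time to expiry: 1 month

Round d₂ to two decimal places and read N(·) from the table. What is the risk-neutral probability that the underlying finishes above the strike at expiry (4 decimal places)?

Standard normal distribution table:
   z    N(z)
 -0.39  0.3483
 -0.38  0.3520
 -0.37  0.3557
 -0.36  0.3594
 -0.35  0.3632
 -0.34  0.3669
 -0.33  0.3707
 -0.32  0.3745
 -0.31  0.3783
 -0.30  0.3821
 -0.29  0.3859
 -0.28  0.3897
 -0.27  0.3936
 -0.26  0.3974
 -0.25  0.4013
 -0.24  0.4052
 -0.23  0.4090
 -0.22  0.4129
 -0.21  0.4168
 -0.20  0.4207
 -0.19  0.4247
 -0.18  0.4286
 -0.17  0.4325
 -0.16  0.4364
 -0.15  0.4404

σ√T = 0.5 × 0.2887 = 0.1443
d₁ = [ln(144/148) + (0.025 + 0.5²/2)·0.08333] / 0.1443 = [-0.0274 + 0.0125] / 0.1443 = -0.1032 ⇒ -0.10
d₂ = d₁ − σ√T = -0.1032 − 0.1443 = -0.2476 ⇒ -0.25
Risk-neutral Pr[S_T > K] = N(d₂) = N(-0.25) = 0.4013

0.4013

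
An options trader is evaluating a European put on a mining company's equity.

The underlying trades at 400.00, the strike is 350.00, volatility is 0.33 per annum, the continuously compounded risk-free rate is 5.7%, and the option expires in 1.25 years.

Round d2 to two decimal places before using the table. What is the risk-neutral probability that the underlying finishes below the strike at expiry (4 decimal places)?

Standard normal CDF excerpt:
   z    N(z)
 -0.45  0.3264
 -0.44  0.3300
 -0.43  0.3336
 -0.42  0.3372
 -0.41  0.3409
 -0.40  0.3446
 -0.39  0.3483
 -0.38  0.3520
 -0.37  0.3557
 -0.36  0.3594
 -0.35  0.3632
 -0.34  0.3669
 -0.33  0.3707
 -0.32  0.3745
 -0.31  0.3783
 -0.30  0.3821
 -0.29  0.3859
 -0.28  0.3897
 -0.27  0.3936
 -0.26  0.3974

0.3557

σ√T = 0.33 × 1.1180 = 0.3690
ln(S/K) + (r + σ²/2)T = ln(400/350) + (0.057 + 0.33²/2)·1.25 = 0.1335 + 0.1393 = 0.2728
d₁ = 0.2728 / 0.3690 = 0.7395 → 0.74
d₂ = d₁ − σ√T = 0.7395 − 0.3690 = 0.3706 → 0.37
Risk-neutral Pr[S_T < K] = N(−d₂) = N(-0.37) = 0.3557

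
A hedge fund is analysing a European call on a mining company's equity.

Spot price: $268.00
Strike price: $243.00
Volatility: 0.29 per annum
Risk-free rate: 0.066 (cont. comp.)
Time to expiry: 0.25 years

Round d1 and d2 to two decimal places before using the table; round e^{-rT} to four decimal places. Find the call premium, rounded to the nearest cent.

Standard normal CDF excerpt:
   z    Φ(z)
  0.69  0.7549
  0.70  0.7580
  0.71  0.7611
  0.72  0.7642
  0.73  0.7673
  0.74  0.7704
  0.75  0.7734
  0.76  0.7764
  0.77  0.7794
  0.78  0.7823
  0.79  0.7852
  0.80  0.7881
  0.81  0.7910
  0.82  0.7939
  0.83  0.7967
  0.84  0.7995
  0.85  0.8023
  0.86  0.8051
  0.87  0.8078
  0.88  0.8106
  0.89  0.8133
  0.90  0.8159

T = 0.25;  σ√T = 0.1450
ln(S/K) + (r + σ²/2)T = ln(268/243) + (0.066 + 0.29²/2)·0.25 = 0.0979 + 0.0270 = 0.1249
d₁ = 0.1249 / 0.1450 = 0.8616 ≈ 0.86
d₂ = d₁ − σ√T = 0.8616 − 0.1450 = 0.7166 ≈ 0.72
exp(−rT) = exp(−0.066·0.25) = 0.9836
N(d₁) = N(0.86) = 0.8051;  N(d₂) = N(0.72) = 0.7642
C = 268·0.8051 − 243·0.9836·0.7642 = 215.7668 − 182.6551 = 33.1117

$33.11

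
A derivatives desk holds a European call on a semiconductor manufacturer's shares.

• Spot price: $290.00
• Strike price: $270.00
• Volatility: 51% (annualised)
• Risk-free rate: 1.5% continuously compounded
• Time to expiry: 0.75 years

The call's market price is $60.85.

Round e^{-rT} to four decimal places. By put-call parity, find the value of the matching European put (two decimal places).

exp(−rT) = exp(−0.015·0.75) = 0.9888
Put-call parity: C − P = S − K·e^(−rT) = 290 − 270·0.9888 = 290 − 266.9760 = 23.0240
P = C − (C − P) = 60.85 − (23.0240) = 37.8260

$37.83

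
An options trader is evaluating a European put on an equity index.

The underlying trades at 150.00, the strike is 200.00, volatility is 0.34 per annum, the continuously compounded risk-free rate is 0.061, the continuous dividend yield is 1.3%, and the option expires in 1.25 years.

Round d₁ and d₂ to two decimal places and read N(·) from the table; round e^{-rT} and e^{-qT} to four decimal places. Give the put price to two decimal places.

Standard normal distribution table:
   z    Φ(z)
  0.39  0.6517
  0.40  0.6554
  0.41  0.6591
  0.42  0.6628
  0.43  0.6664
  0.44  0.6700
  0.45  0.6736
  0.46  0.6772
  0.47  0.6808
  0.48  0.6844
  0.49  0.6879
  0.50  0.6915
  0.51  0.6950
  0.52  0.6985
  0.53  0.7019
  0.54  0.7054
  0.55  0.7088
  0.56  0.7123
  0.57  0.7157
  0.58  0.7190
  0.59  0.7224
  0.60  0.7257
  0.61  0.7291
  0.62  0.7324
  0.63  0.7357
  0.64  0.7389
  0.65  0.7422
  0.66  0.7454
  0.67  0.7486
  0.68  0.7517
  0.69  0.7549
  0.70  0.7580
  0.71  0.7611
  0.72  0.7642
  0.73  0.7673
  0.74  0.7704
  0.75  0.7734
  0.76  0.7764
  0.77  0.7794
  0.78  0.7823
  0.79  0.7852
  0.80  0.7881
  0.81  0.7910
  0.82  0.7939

σ√T = 0.34·√1.25 = 0.3801
ln(S/K) + (r − q + σ²/2)T = ln(150/200) + (0.061 − 0.013 + 0.34²/2)·1.25 = -0.2877 + 0.1323 = -0.1554
d₁ = -0.1554 / 0.3801 = -0.4089 ≈ -0.41
d₂ = d₁ − σ√T = -0.4089 − 0.3801 = -0.7890 ≈ -0.79
e^(−qT) = e^(−0.013·1.25) = 0.9839;  e^(−rT) = e^(−0.061·1.25) = 0.9266
P = 200·0.9266·N(0.79) − 150·0.9839·N(0.41) = 200·0.9266·0.7852 − 150·0.9839·0.6591 = 145.5133 − 97.2733 = 48.2400

48.24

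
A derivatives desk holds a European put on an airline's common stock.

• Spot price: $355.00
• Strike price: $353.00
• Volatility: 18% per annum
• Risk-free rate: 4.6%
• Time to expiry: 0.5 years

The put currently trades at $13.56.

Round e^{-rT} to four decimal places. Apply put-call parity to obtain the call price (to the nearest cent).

$23.57

e^(−rT) = e^(−0.046·0.5) = 0.9773
Put-call parity: C − P = S − K·e^(−rT) = 355 − 353·0.9773 = 355 − 344.9869 = 10.0131
C = P + (C − P) = 13.56 + (10.0131) = 23.5731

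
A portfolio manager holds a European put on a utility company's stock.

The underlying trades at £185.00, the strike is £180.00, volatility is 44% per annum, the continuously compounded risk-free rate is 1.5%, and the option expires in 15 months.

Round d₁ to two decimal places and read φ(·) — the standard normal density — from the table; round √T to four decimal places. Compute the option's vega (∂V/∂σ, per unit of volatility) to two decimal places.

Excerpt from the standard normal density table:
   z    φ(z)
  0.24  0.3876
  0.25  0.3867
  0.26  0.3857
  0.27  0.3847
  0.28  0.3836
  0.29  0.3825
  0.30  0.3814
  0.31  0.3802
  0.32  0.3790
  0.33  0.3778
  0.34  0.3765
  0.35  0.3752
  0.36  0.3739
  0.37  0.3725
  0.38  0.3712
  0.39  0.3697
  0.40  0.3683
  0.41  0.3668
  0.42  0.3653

σ√T = 0.44·√1.25 = 0.4919
d₁ = [ln(185/180) + (0.015 + 0.44²/2)·1.25] / 0.4919 = [0.0274 + 0.1397] / 0.4919 = 0.3398 ≈ 0.34
√T = √1.25 = 1.1180
φ(d₁) = φ(0.34) = 0.3765
vega = S·φ(d₁)·√T = 185·0.3765·1.1180 = 77.8715

77.87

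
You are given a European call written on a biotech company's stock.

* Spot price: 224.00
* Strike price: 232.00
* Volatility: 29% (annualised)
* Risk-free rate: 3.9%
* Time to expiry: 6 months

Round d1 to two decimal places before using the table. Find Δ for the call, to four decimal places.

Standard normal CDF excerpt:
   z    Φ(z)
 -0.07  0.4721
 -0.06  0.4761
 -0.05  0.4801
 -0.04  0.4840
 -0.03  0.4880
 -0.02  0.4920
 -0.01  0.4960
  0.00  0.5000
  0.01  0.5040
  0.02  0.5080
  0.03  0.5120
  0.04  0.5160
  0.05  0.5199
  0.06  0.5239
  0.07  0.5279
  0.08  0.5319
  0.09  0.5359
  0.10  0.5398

T = 0.5;  σ√T = 0.2051
ln(S/K) + (r + σ²/2)T = ln(224/232) + (0.039 + 0.29²/2)·0.5 = -0.0351 + 0.0405 = 0.0054
d₁ = 0.0054 / 0.2051 = 0.0265 ⇒ 0.03
N(d₁) = N(0.03) = 0.5120
Δ_call = N(d₁) = 0.5120

0.5120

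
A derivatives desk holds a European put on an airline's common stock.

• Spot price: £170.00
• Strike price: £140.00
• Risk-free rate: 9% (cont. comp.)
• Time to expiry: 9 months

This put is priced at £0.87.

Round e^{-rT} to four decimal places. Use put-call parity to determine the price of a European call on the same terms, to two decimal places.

£40.01

exp(−rT) = exp(−0.09·0.75) = 0.9347
Put-call parity: C − P = S − K·e^(−rT) = 170 − 140·0.9347 = 170 − 130.8580 = 39.1420
C = P + (C − P) = 0.87 + (39.1420) = 40.0120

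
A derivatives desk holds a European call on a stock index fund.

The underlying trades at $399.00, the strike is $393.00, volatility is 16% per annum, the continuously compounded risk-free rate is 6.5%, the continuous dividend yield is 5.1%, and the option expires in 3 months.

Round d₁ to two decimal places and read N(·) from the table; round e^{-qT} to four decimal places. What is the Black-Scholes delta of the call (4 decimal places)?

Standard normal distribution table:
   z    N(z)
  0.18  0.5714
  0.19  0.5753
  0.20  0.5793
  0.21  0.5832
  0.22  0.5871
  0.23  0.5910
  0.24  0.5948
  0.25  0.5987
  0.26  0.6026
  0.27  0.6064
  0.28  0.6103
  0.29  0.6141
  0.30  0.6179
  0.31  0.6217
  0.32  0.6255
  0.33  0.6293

T = 0.25;  σ√T = 0.0800
d₁ = [ln(399/393) + (0.065 − 0.051 + ½·0.16²)·0.25] / (σ√T) = (0.0152 + 0.0067) / 0.0800 = 0.2731 ≈ 0.27
N(d₁) = N(0.27) = 0.6064
Δ_call = e^(−qT)·N(d₁) = 0.9873·0.6064 = 0.5987

0.5987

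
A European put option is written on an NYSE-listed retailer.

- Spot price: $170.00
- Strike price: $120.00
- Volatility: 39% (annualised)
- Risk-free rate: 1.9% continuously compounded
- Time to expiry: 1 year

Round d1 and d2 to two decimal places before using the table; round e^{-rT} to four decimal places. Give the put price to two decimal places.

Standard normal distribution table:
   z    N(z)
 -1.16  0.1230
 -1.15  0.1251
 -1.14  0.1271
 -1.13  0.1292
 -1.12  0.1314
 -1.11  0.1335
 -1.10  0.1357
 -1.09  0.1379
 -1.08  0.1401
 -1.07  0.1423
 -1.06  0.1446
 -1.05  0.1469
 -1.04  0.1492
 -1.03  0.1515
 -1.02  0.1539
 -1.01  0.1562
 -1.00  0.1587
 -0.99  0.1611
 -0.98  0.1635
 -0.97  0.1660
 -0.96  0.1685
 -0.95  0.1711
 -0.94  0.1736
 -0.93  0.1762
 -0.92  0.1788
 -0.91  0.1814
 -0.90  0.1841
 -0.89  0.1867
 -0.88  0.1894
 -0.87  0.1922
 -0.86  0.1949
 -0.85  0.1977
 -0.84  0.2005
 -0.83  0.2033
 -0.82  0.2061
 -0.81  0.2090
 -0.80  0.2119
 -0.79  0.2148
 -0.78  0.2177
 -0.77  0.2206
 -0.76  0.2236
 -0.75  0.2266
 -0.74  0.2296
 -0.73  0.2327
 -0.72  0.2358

$5.07

T = 1;  σ√T = 0.3900
ln(S/K) + (r + σ²/2)T = ln(170/120) + (0.019 + 0.39²/2)·1 = 0.3483 + 0.0951 = 0.4434
d₁ = 0.4434 / 0.3900 = 1.1368 which rounds to 1.14
d₂ = d₁ − σ√T = 1.1368 − 0.3900 = 0.7468 which rounds to 0.75
e^(−rT) = e^(−0.019·1) = 0.9812
N(−d₂) = N(-0.75) = 0.2266;  N(−d₁) = N(-1.14) = 0.1271
P = 120·0.9812·0.2266 − 170·0.1271 = 26.6808 − 21.6070 = 5.0738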